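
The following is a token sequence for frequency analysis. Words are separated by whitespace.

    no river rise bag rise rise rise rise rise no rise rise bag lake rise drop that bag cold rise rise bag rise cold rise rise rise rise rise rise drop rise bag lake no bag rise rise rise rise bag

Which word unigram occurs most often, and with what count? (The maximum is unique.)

"rise", 23 times

Unigram frequencies (highest first):
  rise: 23
  bag: 7
  no: 3
  lake: 2
  drop: 2
  cold: 2
  … (2 more, each ≤ 1)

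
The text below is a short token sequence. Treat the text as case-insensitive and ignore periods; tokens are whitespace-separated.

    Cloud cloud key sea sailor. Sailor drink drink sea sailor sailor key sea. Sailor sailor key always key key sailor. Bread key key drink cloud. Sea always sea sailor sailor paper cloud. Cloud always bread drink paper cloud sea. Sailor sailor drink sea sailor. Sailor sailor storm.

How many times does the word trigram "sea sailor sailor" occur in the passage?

Scanning the 45 overlapping trigram windows for "sea sailor sailor":
  position 4–6: sea sailor sailor
  position 9–11: sea sailor sailor
  position 13–15: sea sailor sailor
  position 28–30: sea sailor sailor
  position 39–41: sea sailor sailor
  position 43–45: sea sailor sailor

6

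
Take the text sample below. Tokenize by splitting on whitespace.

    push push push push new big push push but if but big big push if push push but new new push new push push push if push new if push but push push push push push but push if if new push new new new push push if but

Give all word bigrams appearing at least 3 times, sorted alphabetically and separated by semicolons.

Bigram counts meeting the condition (at least 3 times):
  if push: 3
  new new: 3
  new push: 4
  push but: 4
  push if: 4
  push new: 4
  push push: 12

if push; new new; new push; push but; push if; push new; push push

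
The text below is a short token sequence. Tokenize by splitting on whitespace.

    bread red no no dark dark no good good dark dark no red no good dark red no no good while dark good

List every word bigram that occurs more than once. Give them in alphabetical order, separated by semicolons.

Bigram counts meeting the condition (more than once):
  dark dark: 2
  dark no: 2
  good dark: 2
  no good: 3
  no no: 2
  red no: 3

dark dark; dark no; good dark; no good; no no; red no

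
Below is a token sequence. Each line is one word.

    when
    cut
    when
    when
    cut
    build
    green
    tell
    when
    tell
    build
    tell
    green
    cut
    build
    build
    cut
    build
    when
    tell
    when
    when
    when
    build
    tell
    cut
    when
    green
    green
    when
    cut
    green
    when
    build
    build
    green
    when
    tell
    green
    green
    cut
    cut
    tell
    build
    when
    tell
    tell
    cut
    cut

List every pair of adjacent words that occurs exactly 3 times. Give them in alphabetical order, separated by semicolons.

cut build; green when; when cut; when when

Bigram counts meeting the condition (exactly 3 times):
  cut build: 3
  green when: 3
  when cut: 3
  when when: 3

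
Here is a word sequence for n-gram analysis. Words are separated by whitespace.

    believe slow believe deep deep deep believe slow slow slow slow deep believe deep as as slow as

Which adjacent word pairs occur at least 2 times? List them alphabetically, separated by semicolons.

believe deep; believe slow; deep believe; deep deep; slow slow

Bigram counts meeting the condition (at least 2 times):
  believe deep: 2
  believe slow: 2
  deep believe: 2
  deep deep: 2
  slow slow: 3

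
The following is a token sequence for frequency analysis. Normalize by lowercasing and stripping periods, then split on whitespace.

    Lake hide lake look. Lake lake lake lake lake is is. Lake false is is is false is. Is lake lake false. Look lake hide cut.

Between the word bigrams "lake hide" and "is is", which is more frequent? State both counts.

"is is" (4 vs 2)

"lake hide": 2 occurrences
"is is": 4 occurrences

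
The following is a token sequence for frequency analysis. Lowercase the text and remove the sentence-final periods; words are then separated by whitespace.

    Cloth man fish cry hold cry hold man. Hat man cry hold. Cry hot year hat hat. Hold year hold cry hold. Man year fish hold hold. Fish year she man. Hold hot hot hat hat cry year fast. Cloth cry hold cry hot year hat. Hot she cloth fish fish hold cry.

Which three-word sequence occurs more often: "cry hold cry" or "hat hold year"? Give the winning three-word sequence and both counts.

"cry hold cry" (3 vs 1)

"cry hold cry": 3 occurrences
"hat hold year": 1 occurrence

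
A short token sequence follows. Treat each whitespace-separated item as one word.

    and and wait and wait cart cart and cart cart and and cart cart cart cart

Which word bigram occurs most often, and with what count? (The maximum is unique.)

"cart cart", 5 times

Bigram frequencies (highest first):
  cart cart: 5
  and and: 2
  and wait: 2
  cart and: 2
  and cart: 2
  wait and: 1
  … (1 more, each ≤ 1)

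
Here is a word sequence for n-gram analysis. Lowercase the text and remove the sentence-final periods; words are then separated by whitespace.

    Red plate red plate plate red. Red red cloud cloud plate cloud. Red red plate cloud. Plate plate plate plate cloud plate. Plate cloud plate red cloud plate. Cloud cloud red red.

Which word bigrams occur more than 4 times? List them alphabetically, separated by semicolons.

cloud plate; plate cloud; plate plate

Bigram counts meeting the condition (more than 4 times):
  cloud plate: 5
  plate cloud: 5
  plate plate: 5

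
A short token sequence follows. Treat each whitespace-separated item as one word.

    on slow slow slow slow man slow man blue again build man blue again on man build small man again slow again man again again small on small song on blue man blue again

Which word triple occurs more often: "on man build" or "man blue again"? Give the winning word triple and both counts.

"on man build": 1 occurrence
"man blue again": 3 occurrences

"man blue again" (3 vs 1)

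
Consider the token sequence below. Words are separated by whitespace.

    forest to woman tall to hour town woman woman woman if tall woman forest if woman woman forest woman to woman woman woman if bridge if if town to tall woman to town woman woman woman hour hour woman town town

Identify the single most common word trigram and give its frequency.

"woman woman woman", 3 times

Trigram frequencies (highest first):
  woman woman woman: 3
  town woman woman: 2
  woman woman if: 2
  forest to woman: 1
  to woman tall: 1
  woman tall to: 1
  … (29 more, each ≤ 1)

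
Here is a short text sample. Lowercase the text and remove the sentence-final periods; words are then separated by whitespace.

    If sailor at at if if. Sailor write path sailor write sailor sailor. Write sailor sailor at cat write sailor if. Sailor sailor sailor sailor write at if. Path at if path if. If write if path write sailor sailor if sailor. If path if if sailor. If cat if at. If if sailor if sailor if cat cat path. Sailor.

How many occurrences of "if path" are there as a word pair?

4

Scanning the 60 overlapping bigram windows for "if path":
  position 28–29: if path
  position 31–32: if path
  position 36–37: if path
  position 43–44: if path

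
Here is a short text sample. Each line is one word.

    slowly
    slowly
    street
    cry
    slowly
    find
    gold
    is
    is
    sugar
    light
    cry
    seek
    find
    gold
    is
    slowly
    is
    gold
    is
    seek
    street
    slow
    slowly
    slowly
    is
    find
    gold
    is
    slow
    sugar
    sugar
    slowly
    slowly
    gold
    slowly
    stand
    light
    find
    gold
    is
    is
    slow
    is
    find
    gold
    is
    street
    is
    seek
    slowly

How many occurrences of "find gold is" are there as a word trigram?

5

Scanning the 49 overlapping trigram windows for "find gold is":
  position 6–8: find gold is
  position 14–16: find gold is
  position 27–29: find gold is
  position 39–41: find gold is
  position 45–47: find gold is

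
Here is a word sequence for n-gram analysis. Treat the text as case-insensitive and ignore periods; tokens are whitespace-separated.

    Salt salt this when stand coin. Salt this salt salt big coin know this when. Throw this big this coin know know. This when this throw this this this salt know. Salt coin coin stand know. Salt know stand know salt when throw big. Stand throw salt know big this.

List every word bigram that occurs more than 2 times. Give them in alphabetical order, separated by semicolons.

know salt; salt know; this when

Bigram counts meeting the condition (more than 2 times):
  know salt: 3
  salt know: 3
  this when: 3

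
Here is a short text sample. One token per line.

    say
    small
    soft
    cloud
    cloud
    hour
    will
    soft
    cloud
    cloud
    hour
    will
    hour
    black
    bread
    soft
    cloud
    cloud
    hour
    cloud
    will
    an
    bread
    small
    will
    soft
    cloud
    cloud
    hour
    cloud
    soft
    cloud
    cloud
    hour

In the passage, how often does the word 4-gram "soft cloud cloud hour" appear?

5

Scanning the 31 overlapping 4-gram windows for "soft cloud cloud hour":
  position 3–6: soft cloud cloud hour
  position 8–11: soft cloud cloud hour
  position 16–19: soft cloud cloud hour
  position 26–29: soft cloud cloud hour
  position 31–34: soft cloud cloud hour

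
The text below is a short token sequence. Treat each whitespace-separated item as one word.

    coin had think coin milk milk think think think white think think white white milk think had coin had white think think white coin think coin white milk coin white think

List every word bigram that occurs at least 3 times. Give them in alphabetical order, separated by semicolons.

think think; think white; white think

Bigram counts meeting the condition (at least 3 times):
  think think: 4
  think white: 3
  white think: 3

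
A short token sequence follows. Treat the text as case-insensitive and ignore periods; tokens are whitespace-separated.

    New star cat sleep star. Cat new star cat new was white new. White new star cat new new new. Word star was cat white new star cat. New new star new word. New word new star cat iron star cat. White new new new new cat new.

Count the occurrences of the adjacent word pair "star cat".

Scanning the 47 overlapping bigram windows for "star cat":
  position 2–3: star cat
  position 5–6: star cat
  position 8–9: star cat
  position 16–17: star cat
  position 27–28: star cat
  position 37–38: star cat
  position 40–41: star cat

7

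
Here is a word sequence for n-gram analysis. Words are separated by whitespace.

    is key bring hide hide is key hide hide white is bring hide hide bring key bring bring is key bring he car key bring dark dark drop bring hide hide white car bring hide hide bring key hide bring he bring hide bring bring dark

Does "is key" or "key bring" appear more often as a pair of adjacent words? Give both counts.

"key bring" (4 vs 3)

"is key": 3 occurrences
"key bring": 4 occurrences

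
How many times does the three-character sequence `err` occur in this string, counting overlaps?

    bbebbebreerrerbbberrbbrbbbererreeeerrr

4

Sliding a length-3 window over the 38 characters (36 positions):
  position 10–12: err
  position 18–20: err
  position 29–31: err
  position 35–37: err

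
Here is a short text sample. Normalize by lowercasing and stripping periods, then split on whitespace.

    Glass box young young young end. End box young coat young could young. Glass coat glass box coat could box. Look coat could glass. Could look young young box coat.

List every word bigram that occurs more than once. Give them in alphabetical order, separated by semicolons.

box coat; box young; coat could; glass box; young young

Bigram counts meeting the condition (more than once):
  box coat: 2
  box young: 2
  coat could: 2
  glass box: 2
  young young: 3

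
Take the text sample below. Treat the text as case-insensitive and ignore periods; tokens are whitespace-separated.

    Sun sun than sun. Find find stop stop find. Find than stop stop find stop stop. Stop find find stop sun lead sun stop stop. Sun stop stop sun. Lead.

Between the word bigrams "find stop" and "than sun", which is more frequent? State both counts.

"find stop": 3 occurrences
"than sun": 1 occurrence

"find stop" (3 vs 1)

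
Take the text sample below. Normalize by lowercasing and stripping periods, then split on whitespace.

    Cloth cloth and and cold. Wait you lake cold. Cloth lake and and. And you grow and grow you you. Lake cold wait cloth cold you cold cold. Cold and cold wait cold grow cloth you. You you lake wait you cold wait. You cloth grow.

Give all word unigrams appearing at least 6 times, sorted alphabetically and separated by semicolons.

and; cloth; cold; you

Unigram counts meeting the condition (at least 6 times):
  and: 7
  cloth: 6
  cold: 10
  you: 10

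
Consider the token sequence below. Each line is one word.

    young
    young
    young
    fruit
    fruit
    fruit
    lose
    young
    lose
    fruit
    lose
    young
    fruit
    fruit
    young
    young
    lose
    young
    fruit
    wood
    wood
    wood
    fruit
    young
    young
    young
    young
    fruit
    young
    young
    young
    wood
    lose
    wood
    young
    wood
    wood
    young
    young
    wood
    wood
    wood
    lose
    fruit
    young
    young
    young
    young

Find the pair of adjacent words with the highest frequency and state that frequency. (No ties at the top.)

"young young", 12 times

Bigram frequencies (highest first):
  young young: 12
  wood wood: 5
  young fruit: 4
  fruit young: 4
  fruit fruit: 3
  lose young: 3
  … (9 more, each ≤ 3)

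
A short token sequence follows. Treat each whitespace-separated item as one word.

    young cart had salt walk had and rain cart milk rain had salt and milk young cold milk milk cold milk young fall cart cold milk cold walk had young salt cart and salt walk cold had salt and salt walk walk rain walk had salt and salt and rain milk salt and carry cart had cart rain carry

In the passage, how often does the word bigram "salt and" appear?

Scanning the 58 overlapping bigram windows for "salt and":
  position 13–14: salt and
  position 38–39: salt and
  position 46–47: salt and
  position 48–49: salt and
  position 52–53: salt and

5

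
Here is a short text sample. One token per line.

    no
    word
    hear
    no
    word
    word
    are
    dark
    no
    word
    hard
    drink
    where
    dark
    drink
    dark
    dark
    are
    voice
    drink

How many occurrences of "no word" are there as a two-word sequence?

3

Scanning the 19 overlapping bigram windows for "no word":
  position 1–2: no word
  position 4–5: no word
  position 9–10: no word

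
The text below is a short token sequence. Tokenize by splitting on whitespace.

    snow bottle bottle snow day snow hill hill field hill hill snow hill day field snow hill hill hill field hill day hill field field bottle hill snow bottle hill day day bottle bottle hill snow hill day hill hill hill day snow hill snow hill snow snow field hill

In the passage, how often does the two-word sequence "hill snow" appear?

Scanning the 49 overlapping bigram windows for "hill snow":
  position 11–12: hill snow
  position 27–28: hill snow
  position 35–36: hill snow
  position 44–45: hill snow
  position 46–47: hill snow

5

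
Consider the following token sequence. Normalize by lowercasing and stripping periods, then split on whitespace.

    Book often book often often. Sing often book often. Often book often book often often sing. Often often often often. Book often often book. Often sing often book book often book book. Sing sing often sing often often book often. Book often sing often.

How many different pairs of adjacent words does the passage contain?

44 tokens → 43 bigram windows in total.
Repeated bigrams (each contributes count−1 duplicates):
  book often: 10
  often book: 10
  often often: 8
  sing often: 6
  often sing: 5
  book book: 2
35 duplicate windows → 43 − 35 = 8 distinct.

8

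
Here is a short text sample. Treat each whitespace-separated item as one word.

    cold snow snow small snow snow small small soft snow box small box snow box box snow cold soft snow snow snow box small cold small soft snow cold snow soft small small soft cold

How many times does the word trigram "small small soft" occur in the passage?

2

Scanning the 33 overlapping trigram windows for "small small soft":
  position 7–9: small small soft
  position 32–34: small small soft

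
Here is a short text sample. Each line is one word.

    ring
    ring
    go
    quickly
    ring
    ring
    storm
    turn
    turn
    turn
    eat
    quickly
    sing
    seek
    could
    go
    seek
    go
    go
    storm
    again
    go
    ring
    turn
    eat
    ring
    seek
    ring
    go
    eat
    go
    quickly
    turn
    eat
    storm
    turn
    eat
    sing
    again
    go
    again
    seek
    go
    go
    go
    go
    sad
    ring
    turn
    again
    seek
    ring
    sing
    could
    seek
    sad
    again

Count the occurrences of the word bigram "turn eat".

Scanning the 56 overlapping bigram windows for "turn eat":
  position 10–11: turn eat
  position 24–25: turn eat
  position 33–34: turn eat
  position 36–37: turn eat

4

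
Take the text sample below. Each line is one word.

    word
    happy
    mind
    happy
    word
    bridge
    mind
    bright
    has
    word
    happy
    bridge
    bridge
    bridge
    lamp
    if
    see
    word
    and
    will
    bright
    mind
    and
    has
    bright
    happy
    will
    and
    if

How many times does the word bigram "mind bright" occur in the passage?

Scanning the 28 overlapping bigram windows for "mind bright":
  position 7–8: mind bright

1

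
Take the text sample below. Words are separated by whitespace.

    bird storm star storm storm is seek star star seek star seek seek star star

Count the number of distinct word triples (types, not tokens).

12

15 tokens → 13 trigram windows in total.
Repeated trigrams (each contributes count−1 duplicates):
  seek star star: 2
1 duplicate windows → 13 − 1 = 12 distinct.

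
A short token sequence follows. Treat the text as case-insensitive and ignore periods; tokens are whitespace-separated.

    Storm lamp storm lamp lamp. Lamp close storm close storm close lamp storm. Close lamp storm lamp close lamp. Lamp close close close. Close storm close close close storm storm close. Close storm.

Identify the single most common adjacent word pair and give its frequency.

Bigram frequencies (highest first):
  close close: 6
  close storm: 5
  storm close: 5
  storm lamp: 3
  lamp storm: 3
  lamp lamp: 3
  … (3 more, each ≤ 3)

"close close", 6 times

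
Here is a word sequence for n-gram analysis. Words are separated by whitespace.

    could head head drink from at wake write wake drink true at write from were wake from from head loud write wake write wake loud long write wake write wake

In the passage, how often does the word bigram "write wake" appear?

5

Scanning the 29 overlapping bigram windows for "write wake":
  position 8–9: write wake
  position 21–22: write wake
  position 23–24: write wake
  position 27–28: write wake
  position 29–30: write wake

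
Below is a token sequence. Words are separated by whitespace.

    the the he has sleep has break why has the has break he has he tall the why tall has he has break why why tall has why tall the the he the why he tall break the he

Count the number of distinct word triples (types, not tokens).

39 tokens → 37 trigram windows in total.
Repeated trigrams (each contributes count−1 duplicates):
  has break why: 2
  the the he: 2
  why tall has: 2
3 duplicate windows → 37 − 3 = 34 distinct.

34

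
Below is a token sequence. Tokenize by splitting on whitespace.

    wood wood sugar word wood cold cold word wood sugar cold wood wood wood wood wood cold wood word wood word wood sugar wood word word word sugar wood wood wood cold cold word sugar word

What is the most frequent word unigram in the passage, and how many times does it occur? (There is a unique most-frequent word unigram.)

"wood", 16 times

Unigram frequencies (highest first):
  wood: 16
  word: 9
  cold: 6
  sugar: 5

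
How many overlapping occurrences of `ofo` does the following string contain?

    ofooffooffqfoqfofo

2

Sliding a length-3 window over the 18 characters (16 positions):
  position 1–3: ofo
  position 16–18: ofo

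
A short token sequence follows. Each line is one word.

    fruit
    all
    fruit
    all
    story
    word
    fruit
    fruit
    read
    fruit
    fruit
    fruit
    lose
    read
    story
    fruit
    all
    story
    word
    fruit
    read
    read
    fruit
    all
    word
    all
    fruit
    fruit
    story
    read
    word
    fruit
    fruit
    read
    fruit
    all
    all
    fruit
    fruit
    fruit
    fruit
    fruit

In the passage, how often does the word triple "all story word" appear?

Scanning the 40 overlapping trigram windows for "all story word":
  position 4–6: all story word
  position 17–19: all story word

2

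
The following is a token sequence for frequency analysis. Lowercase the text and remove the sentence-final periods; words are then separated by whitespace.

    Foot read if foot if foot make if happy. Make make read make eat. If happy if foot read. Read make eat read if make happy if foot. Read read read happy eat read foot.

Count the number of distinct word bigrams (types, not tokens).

35 tokens → 34 bigram windows in total.
Repeated bigrams (each contributes count−1 duplicates):
  if foot: 4
  foot read: 3
  read read: 3
  eat read: 2
  happy if: 2
  if happy: 2
  make eat: 2
  read if: 2
  … (1 more repeated)
13 duplicate windows → 34 − 13 = 21 distinct.

21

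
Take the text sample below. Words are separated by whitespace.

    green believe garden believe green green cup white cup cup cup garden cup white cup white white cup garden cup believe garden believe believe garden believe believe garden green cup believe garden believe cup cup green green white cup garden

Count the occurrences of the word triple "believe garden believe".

4

Scanning the 38 overlapping trigram windows for "believe garden believe":
  position 2–4: believe garden believe
  position 21–23: believe garden believe
  position 24–26: believe garden believe
  position 31–33: believe garden believe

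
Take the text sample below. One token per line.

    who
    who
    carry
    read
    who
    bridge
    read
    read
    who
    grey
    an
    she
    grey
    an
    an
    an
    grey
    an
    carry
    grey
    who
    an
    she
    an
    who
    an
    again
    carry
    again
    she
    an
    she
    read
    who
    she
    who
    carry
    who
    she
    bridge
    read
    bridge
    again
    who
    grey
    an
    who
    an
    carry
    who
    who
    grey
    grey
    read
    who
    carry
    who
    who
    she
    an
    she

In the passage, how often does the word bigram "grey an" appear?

4

Scanning the 60 overlapping bigram windows for "grey an":
  position 10–11: grey an
  position 13–14: grey an
  position 17–18: grey an
  position 45–46: grey an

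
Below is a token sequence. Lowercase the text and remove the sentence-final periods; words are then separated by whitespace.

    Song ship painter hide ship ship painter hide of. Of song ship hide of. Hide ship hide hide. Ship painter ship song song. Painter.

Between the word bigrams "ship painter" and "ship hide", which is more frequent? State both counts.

"ship painter": 3 occurrences
"ship hide": 2 occurrences

"ship painter" (3 vs 2)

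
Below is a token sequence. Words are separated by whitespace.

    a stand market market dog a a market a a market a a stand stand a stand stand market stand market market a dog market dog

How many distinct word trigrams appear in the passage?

26 tokens → 24 trigram windows in total.
Repeated trigrams (each contributes count−1 duplicates):
  a a market: 2
  a market a: 2
  a stand stand: 2
  market a a: 2
  stand market market: 2
5 duplicate windows → 24 − 5 = 19 distinct.

19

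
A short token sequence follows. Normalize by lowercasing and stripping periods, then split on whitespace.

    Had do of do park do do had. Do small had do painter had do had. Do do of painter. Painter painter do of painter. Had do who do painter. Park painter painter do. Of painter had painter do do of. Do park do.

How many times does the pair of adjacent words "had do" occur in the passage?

Scanning the 43 overlapping bigram windows for "had do":
  position 1–2: had do
  position 8–9: had do
  position 11–12: had do
  position 14–15: had do
  position 16–17: had do
  position 26–27: had do

6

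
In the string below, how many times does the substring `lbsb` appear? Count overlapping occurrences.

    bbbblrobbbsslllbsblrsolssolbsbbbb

2

Sliding a length-4 window over the 33 characters (30 positions):
  position 15–18: lbsb
  position 27–30: lbsb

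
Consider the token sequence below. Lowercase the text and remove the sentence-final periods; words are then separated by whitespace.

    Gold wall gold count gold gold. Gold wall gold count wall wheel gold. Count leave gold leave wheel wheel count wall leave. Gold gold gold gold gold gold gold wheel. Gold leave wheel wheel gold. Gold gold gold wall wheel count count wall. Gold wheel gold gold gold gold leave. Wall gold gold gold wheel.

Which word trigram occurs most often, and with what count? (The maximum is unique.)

"gold gold gold", 11 times

Trigram frequencies (highest first):
  gold gold gold: 11
  gold wall gold: 2
  wall gold count: 2
  gold gold wall: 2
  gold leave wheel: 2
  leave wheel wheel: 2
  … (29 more, each ≤ 2)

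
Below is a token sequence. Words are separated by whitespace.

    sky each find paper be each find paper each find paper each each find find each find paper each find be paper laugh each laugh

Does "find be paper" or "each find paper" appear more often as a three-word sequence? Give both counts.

"find be paper": 1 occurrence
"each find paper": 4 occurrences

"each find paper" (4 vs 1)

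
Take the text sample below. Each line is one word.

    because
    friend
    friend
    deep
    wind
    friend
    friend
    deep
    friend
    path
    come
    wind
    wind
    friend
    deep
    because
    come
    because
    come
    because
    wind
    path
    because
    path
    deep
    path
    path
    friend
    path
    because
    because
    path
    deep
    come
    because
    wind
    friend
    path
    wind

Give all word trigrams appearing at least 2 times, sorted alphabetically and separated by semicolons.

Trigram counts meeting the condition (at least 2 times):
  because come because: 2
  because path deep: 2
  come because wind: 2
  friend friend deep: 2

because come because; because path deep; come because wind; friend friend deep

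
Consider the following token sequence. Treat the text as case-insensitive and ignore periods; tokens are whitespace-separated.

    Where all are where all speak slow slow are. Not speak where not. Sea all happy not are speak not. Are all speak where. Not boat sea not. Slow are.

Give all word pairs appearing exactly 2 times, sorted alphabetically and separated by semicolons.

all speak; not are; slow are; speak where; where all; where not

Bigram counts meeting the condition (exactly 2 times):
  all speak: 2
  not are: 2
  slow are: 2
  speak where: 2
  where all: 2
  where not: 2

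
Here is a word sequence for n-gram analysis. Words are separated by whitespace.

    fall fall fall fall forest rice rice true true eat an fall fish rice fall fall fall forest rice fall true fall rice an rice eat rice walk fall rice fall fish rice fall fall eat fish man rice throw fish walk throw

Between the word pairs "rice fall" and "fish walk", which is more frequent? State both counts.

"rice fall": 4 occurrences
"fish walk": 1 occurrence

"rice fall" (4 vs 1)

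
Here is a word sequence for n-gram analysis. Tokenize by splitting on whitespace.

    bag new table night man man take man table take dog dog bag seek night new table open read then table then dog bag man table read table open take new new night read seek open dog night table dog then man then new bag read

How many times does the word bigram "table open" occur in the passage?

2

Scanning the 45 overlapping bigram windows for "table open":
  position 17–18: table open
  position 28–29: table open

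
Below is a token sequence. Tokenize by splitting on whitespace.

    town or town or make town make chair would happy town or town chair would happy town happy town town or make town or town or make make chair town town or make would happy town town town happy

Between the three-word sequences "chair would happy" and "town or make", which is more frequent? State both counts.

"chair would happy": 2 occurrences
"town or make": 4 occurrences

"town or make" (4 vs 2)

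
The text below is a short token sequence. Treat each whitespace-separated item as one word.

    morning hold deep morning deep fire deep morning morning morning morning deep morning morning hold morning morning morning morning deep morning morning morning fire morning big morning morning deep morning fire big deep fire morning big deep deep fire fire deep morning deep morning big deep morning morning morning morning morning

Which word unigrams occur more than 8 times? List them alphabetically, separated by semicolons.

deep; morning

Unigram counts meeting the condition (more than 8 times):
  deep: 12
  morning: 27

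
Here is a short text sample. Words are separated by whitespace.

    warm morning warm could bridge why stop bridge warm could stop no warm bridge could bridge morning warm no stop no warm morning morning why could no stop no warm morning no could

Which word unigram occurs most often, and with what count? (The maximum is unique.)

Unigram frequencies (highest first):
  warm: 7
  no: 6
  morning: 5
  could: 5
  bridge: 4
  stop: 4
  … (1 more, each ≤ 2)

"warm", 7 times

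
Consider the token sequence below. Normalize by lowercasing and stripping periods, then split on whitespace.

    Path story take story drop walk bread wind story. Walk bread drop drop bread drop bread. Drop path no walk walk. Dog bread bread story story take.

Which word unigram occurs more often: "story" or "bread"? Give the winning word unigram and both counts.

"bread" (6 vs 5)

"story": 5 occurrences
"bread": 6 occurrences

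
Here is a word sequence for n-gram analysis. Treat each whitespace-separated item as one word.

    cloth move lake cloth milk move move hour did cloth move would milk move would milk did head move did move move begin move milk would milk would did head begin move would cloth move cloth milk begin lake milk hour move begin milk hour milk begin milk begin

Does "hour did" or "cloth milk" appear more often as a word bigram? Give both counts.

"cloth milk" (2 vs 1)

"hour did": 1 occurrence
"cloth milk": 2 occurrences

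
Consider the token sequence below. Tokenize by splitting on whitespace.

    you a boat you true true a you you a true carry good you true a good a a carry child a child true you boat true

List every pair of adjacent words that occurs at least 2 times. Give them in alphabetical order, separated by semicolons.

Bigram counts meeting the condition (at least 2 times):
  true a: 2
  you a: 2
  you true: 2

true a; you a; you true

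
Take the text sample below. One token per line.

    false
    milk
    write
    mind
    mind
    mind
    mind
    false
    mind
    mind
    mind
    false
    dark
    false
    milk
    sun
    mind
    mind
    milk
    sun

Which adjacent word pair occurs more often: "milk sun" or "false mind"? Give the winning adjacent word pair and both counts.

"milk sun" (2 vs 1)

"milk sun": 2 occurrences
"false mind": 1 occurrence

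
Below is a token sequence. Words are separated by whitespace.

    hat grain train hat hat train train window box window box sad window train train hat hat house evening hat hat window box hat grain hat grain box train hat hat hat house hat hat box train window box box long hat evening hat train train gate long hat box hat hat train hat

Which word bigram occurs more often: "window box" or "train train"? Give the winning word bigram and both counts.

"window box": 4 occurrences
"train train": 3 occurrences

"window box" (4 vs 3)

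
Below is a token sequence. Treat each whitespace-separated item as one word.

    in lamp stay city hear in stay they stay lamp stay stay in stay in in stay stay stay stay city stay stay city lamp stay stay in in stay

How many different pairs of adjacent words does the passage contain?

30 tokens → 29 bigram windows in total.
Repeated bigrams (each contributes count−1 duplicates):
  stay stay: 6
  in stay: 4
  lamp stay: 3
  stay city: 3
  stay in: 3
  in in: 2
15 duplicate windows → 29 − 15 = 14 distinct.

14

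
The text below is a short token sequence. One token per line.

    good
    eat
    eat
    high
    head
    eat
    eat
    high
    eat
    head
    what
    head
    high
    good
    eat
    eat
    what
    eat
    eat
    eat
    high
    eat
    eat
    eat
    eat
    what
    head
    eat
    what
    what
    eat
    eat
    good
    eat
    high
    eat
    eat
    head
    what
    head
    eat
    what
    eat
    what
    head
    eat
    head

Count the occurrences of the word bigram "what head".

Scanning the 46 overlapping bigram windows for "what head":
  position 11–12: what head
  position 26–27: what head
  position 39–40: what head
  position 44–45: what head

4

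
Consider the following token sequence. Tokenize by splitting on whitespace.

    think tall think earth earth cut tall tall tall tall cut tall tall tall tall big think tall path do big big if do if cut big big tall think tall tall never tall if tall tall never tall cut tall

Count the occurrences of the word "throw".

Scanning the 41 tokens for "throw":
  (none found)

0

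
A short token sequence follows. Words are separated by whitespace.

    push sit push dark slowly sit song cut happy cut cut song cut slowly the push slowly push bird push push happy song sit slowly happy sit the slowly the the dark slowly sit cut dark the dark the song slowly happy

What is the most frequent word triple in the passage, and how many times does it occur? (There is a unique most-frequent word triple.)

"dark slowly sit", 2 times

Trigram frequencies (highest first):
  dark slowly sit: 2
  push sit push: 1
  sit push dark: 1
  push dark slowly: 1
  slowly sit song: 1
  sit song cut: 1
  … (33 more, each ≤ 1)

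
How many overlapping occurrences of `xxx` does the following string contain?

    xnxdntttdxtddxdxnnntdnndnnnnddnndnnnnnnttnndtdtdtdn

0

Sliding a length-3 window over the 51 characters (49 positions):
  (no match at any position)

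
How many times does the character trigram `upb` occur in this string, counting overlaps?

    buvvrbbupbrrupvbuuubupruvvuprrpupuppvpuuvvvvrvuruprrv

1

Sliding a length-3 window over the 53 characters (51 positions):
  position 8–10: upb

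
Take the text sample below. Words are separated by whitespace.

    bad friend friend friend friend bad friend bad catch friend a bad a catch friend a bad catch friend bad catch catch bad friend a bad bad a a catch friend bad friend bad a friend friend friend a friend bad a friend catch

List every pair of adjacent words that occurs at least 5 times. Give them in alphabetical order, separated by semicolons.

Bigram counts meeting the condition (at least 5 times):
  friend bad: 6
  friend friend: 5

friend bad; friend friend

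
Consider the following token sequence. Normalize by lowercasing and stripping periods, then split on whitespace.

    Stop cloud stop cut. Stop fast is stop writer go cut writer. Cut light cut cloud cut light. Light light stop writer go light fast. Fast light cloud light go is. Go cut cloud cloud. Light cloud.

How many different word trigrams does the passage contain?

37 tokens → 35 trigram windows in total.
Repeated trigrams (each contributes count−1 duplicates):
  stop writer go: 2
1 duplicate windows → 35 − 1 = 34 distinct.

34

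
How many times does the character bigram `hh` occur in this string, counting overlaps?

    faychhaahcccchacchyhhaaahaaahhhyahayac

Sliding a length-2 window over the 38 characters (37 positions):
  position 5–6: hh
  position 20–21: hh
  position 29–30: hh
  position 30–31: hh

4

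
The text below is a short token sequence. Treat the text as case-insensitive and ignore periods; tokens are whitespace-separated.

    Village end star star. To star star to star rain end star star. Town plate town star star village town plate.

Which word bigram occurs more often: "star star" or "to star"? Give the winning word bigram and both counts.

"star star" (4 vs 2)

"star star": 4 occurrences
"to star": 2 occurrences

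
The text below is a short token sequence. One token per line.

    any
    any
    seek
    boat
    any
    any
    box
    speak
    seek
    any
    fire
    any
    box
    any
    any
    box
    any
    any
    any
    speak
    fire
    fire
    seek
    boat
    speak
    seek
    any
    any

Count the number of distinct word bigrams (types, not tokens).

16

28 tokens → 27 bigram windows in total.
Repeated bigrams (each contributes count−1 duplicates):
  any any: 6
  any box: 3
  box any: 2
  seek any: 2
  seek boat: 2
  speak seek: 2
11 duplicate windows → 27 − 11 = 16 distinct.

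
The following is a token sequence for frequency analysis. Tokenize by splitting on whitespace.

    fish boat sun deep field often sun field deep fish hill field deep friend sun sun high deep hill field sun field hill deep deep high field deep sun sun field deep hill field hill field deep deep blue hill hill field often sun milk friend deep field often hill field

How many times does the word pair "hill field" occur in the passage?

Scanning the 50 overlapping bigram windows for "hill field":
  position 11–12: hill field
  position 19–20: hill field
  position 33–34: hill field
  position 35–36: hill field
  position 41–42: hill field
  position 50–51: hill field

6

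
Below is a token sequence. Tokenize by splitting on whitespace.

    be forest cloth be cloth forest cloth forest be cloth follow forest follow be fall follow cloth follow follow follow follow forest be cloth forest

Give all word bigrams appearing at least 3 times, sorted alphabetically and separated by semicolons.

be cloth; cloth forest; follow follow

Bigram counts meeting the condition (at least 3 times):
  be cloth: 3
  cloth forest: 3
  follow follow: 3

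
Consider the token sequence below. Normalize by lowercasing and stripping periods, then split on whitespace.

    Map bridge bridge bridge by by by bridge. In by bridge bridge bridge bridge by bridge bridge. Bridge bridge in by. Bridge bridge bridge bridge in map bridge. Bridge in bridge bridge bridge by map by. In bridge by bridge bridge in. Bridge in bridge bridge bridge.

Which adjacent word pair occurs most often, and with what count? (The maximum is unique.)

Bigram frequencies (highest first):
  bridge bridge: 17
  bridge in: 6
  by bridge: 5
  bridge by: 4
  in bridge: 4
  map bridge: 2
  … (6 more, each ≤ 2)

"bridge bridge", 17 times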